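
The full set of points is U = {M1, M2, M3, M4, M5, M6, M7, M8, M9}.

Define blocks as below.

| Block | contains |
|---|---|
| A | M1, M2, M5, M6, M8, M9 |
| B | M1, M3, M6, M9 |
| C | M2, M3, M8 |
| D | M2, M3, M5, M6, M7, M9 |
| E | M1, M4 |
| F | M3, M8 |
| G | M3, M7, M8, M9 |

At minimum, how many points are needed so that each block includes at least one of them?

2

Take H = {M1, M3}. Each listed block contains at least one of these, so H is a hitting set of size 2.
The blocks E, G are pairwise disjoint, so any hitting set needs a separate point for each — at least 2. Hence 2 is optimal.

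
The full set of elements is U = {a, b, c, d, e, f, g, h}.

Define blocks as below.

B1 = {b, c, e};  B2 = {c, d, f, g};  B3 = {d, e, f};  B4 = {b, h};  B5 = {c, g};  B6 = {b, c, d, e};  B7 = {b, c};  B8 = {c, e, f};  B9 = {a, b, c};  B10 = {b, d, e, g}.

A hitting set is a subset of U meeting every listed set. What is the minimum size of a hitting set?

T = {b, e, g} meets every block (each contains at least one member of T), and |T| = 3.
The blocks B3, B4, B5 are pairwise disjoint, so any hitting set needs a separate element for each — at least 3. Hence 3 is optimal.

3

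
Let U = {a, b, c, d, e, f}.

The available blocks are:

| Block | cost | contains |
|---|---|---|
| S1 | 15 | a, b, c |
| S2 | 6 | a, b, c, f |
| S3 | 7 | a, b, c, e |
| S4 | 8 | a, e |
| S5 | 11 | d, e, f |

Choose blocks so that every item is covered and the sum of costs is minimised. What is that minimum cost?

S2, S5 together cover every item (S2 ∪ S5 = {a, b, c, d, e, f}); total cost 6 + 11 = 17.
No covering selection has total cost below 17.

17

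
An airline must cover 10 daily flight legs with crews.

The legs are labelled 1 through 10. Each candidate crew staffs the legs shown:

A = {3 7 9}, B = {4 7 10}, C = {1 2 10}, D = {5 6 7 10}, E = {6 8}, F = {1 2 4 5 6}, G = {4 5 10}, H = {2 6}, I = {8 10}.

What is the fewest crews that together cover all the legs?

Take {A, F, I}. Their union is {1, 2, 3, 4, 5, 6, 7, 8, 9, 10}, which is all 10 legs.
Only A contains 3, so A is forced; the remaining 7 legs need at least 2 more crews (each remaining crew adds at most 5) — so at least 3 crews are needed, and 3 is optimal.

3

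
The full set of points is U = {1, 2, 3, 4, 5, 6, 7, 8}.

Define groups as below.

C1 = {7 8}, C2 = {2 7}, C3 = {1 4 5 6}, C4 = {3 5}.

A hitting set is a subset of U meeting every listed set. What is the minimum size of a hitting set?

The 2 points {5, 7} hit every group.
The groups C2, C4 are pairwise disjoint, so any hitting set needs a separate point for each — at least 2. Hence 2 is optimal.

2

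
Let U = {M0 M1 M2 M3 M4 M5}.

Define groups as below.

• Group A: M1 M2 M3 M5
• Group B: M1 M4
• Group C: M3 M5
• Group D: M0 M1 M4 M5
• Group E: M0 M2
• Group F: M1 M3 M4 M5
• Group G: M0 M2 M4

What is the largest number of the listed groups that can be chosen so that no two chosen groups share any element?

3

B, C, E are pairwise disjoint (B={M1,M4}; C={M3,M5}; E={M0,M2}).
Every remaining group overlaps one of these, and no 4 of the listed groups are pairwise disjoint, so 3 is the maximum.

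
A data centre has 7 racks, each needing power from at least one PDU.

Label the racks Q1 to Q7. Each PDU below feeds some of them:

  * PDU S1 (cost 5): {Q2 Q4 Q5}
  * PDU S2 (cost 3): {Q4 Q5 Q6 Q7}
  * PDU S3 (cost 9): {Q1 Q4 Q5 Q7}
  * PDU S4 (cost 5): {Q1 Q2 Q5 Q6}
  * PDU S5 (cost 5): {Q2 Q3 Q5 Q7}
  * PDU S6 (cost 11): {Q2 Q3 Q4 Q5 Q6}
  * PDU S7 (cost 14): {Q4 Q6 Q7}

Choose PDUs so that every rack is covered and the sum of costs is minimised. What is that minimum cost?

S2, S4, S5 together cover every rack (S2 ∪ S4 ∪ S5 = {Q1, Q2, Q3, Q4, Q5, Q6, Q7}); total cost 3 + 5 + 5 = 13.
No covering selection has total cost below 13.

13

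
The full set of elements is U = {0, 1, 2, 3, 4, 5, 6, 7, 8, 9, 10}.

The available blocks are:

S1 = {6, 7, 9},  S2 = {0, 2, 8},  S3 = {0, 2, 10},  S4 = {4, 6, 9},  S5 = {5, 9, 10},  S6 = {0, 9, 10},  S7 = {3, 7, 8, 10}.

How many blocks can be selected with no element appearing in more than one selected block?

2

S1, S3 are pairwise disjoint (S1={6,7,9}; S3={0,2,10}).
Every remaining block overlaps one of these, and no 3 of the listed blocks are pairwise disjoint, so 2 is the maximum.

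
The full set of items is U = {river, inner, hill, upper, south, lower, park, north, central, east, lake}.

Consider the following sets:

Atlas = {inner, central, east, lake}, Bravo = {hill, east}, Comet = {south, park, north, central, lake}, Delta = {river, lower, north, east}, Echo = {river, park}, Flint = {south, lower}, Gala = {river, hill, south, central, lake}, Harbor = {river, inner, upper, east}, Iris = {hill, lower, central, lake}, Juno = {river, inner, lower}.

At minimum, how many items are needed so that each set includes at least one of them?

4

The 4 items {river, hill, south, lake} hit every set.
No choice of 3 items meets every set, so 4 is the minimum.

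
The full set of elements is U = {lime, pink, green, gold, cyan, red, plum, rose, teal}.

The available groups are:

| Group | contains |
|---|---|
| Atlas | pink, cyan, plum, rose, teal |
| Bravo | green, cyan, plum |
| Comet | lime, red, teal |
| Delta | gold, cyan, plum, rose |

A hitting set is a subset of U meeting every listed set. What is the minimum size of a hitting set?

2

The 2 elements {lime, cyan} hit every group.
The groups Comet, Delta are pairwise disjoint, so any hitting set needs a separate element for each — at least 2. Hence 2 is optimal.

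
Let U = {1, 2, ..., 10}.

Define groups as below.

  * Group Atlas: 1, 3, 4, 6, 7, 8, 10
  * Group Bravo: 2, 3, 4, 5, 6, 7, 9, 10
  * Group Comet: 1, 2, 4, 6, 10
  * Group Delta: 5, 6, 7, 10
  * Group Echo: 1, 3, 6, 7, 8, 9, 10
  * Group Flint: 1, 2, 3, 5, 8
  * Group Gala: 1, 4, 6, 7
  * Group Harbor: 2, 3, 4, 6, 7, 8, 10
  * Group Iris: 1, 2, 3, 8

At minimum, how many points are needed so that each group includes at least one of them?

2

H = {2, 7} meets every group (each contains at least one member of H), and |H| = 2.
The groups Delta, Iris are pairwise disjoint, so any hitting set needs a separate point for each — at least 2. Hence 2 is optimal.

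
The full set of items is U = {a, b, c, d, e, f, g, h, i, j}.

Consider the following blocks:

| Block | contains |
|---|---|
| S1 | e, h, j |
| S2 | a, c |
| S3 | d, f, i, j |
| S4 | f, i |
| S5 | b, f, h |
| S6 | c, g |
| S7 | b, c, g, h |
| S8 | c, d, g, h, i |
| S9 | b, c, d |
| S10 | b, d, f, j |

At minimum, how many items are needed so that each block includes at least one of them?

T = {c, f, h} meets every block (each contains at least one member of T), and |T| = 3.
The blocks S1, S4, S9 are pairwise disjoint, so any hitting set needs a separate item for each — at least 3. Hence 3 is optimal.

3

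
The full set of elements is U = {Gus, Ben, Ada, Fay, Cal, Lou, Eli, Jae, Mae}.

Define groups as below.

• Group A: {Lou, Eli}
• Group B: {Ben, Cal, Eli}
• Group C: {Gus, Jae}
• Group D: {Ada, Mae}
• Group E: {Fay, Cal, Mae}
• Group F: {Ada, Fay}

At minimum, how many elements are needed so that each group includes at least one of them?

4

Take H = {Gus, Ada, Cal, Lou}. Each listed group contains at least one of these, so H is a hitting set of size 4.
No choice of 3 elements meets every group, so 4 is the minimum.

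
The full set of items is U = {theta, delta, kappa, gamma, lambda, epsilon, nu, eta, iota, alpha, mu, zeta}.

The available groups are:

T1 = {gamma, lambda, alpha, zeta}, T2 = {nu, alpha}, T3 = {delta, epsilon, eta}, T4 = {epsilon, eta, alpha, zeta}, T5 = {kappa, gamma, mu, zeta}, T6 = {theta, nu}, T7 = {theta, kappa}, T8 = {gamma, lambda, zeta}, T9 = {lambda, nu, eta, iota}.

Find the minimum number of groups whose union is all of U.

T2, T3, T5, T7, and T9 cover everything between them: the union {theta, delta, kappa, gamma, lambda, epsilon, nu, eta, iota, alpha, mu, zeta} is all of U.
No 4 of the 9 groups cover everything (all 126 combinations miss at least one item), so 5 is optimal.

5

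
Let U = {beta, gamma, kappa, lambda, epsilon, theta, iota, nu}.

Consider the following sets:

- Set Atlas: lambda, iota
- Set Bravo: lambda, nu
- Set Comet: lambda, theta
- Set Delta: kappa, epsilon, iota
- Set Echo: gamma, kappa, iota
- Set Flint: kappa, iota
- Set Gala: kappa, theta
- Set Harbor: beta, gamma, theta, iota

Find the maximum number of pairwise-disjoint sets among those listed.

2

Comet, Echo are pairwise disjoint (Comet={lambda,theta}; Echo={gamma,kappa,iota}).
Every remaining set overlaps one of these, and no 3 of the listed sets are pairwise disjoint, so 2 is the maximum.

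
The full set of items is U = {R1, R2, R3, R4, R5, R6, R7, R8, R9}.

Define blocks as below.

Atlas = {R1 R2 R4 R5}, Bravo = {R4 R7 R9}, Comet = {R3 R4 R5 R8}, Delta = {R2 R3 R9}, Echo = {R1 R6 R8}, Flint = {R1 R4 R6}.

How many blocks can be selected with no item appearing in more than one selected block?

Bravo, Echo are pairwise disjoint (Bravo={R4,R7,R9}; Echo={R1,R6,R8}).
Every remaining block overlaps one of these, and no 3 of the listed blocks are pairwise disjoint, so 2 is the maximum.

2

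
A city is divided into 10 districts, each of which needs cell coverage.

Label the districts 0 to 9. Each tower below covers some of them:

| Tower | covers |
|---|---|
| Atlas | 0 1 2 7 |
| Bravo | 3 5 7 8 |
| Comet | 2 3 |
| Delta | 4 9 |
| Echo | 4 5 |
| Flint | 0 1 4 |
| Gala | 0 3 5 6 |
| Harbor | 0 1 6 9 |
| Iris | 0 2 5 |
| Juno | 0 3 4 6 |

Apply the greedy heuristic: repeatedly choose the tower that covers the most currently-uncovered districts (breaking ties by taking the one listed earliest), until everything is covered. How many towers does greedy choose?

4

Greedy: pick Atlas (covers 4 new) → pick Bravo (covers 3 new) → pick Delta (covers 2 new) → pick Gala (covers 1 new). Total picks: 4.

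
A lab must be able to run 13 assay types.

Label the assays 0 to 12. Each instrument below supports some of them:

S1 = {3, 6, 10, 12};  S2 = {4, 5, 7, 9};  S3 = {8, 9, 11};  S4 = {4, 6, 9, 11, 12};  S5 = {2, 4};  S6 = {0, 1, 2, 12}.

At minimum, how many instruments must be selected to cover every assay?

Take {S1, S2, S3, S6}. Their union is {0, 1, 2, 3, 4, 5, 6, 7, 8, 9, 10, 11, 12}, which is all 13 assays.
Only S6 contains 0, so S6 is forced; the remaining 9 assays need at least 3 more instruments (each remaining instrument adds at most 4) — so at least 4 instruments are needed, and 4 is optimal.

4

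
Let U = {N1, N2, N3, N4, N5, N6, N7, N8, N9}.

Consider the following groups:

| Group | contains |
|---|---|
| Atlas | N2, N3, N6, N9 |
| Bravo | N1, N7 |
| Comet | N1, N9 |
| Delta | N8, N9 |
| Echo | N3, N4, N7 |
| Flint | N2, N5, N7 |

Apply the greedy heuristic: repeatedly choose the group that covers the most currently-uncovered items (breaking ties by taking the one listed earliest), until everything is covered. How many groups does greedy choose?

5

Greedy: pick Atlas (covers 4 new) → pick Bravo (covers 2 new) → pick Delta (covers 1 new) → pick Echo (covers 1 new) → pick Flint (covers 1 new). Total picks: 5.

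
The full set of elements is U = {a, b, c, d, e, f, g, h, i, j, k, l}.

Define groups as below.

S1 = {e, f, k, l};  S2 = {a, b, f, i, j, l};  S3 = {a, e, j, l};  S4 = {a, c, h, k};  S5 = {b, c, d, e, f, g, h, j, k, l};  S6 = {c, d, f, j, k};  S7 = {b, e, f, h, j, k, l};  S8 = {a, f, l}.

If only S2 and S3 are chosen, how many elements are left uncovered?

5

Union of S2, S3 = {a, b, e, f, i, j, l}.
Not covered: c, d, g, h, k — 5 elements.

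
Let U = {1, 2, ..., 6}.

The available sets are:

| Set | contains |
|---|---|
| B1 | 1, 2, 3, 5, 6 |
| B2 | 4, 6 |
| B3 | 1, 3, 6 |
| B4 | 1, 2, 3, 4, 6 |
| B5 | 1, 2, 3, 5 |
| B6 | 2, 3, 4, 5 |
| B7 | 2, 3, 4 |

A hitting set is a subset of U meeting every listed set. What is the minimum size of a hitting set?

2

The 2 points {1, 4} hit every set.
The sets B2, B5 are pairwise disjoint, so any hitting set needs a separate point for each — at least 2. Hence 2 is optimal.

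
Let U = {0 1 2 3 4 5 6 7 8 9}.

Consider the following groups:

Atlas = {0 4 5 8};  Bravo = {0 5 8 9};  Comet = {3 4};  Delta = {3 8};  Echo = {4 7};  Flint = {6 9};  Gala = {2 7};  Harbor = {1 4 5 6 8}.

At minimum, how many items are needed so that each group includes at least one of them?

The 4 items {2, 4, 8, 9} hit every group.
No choice of 3 items meets every group, so 4 is the minimum.

4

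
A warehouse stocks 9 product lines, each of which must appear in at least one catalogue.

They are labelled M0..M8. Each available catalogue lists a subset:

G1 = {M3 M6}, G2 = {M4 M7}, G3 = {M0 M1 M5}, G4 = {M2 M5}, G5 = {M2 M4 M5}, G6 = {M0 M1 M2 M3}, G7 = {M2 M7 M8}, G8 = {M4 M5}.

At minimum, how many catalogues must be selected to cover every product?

4

G1 and G3 and G7 and G8 together: G1 ∪ G3 ∪ G7 ∪ G8 = {M0, M1, M2, M3, M4, M5, M6, M7, M8} — every product is covered.
Only G1 contains M6, so G1 is forced; the remaining 7 products need at least 3 more catalogues (each remaining catalogue adds at most 3) — so at least 4 catalogues are needed, and 4 is optimal.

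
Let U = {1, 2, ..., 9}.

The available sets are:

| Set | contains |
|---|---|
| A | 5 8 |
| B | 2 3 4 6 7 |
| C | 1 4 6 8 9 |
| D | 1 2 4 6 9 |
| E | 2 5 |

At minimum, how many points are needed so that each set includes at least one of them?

2

Take H = {4, 5}. Each listed set contains at least one of these, so H is a hitting set of size 2.
The sets A, B are pairwise disjoint, so any hitting set needs a separate point for each — at least 2. Hence 2 is optimal.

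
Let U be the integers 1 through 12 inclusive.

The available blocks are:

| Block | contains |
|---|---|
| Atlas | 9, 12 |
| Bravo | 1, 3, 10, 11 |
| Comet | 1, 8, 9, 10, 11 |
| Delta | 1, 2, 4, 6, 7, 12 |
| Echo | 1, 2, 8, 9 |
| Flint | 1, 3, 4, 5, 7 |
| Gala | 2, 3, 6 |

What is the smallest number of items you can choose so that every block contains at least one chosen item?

Take H = {1, 2, 9}. Each listed block contains at least one of these, so H is a hitting set of size 3.
No choice of 2 items meets every block, so 3 is the minimum.

3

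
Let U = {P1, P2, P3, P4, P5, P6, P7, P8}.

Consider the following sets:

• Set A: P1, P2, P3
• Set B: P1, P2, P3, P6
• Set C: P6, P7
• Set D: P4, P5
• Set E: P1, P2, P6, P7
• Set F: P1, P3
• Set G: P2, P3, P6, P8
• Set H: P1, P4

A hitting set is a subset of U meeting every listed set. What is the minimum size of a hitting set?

3

The 3 items {P1, P5, P6} hit every set.
The sets A, C, D are pairwise disjoint, so any hitting set needs a separate item for each — at least 3. Hence 3 is optimal.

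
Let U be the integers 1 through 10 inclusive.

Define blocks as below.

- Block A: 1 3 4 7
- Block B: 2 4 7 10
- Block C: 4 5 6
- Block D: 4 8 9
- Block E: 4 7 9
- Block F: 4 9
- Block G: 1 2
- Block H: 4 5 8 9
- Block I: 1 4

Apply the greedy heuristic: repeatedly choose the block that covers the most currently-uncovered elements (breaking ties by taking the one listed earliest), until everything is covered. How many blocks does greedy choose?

Greedy: pick A (covers 4 new) → pick H (covers 3 new) → pick B (covers 2 new) → pick C (covers 1 new). Total picks: 4.

4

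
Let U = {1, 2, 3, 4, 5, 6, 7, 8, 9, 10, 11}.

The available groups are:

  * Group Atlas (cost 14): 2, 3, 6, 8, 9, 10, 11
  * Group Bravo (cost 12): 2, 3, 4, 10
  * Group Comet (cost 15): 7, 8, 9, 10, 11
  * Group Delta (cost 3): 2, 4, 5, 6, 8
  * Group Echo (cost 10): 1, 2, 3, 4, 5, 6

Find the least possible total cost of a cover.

25

Comet, Echo together cover every point (Comet ∪ Echo = {1, 2, 3, 4, 5, 6, 7, 8, 9, 10, 11}); total cost 15 + 10 = 25.
The greedy pick Delta, Atlas, Echo, Comet costs 42; no covering selection beats 25.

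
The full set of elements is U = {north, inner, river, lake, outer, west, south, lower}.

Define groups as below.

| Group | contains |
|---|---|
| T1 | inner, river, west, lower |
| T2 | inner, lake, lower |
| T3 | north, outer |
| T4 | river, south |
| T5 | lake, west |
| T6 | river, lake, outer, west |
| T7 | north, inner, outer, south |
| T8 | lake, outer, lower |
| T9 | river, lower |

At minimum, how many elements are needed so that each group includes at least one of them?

3

The 3 elements {river, lake, outer} hit every group.
The groups T3, T4, T5 are pairwise disjoint, so any hitting set needs a separate element for each — at least 3. Hence 3 is optimal.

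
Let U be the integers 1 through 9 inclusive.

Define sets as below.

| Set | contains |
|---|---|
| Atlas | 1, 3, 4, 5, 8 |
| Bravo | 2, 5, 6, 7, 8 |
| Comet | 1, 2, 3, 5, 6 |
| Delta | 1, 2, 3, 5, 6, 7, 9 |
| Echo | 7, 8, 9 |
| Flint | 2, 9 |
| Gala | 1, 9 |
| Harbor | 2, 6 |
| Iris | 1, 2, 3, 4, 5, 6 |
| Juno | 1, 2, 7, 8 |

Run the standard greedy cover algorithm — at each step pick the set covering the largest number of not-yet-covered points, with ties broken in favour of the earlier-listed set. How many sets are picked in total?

Greedy: pick Delta (covers 7 new) → pick Atlas (covers 2 new). Total picks: 2.

2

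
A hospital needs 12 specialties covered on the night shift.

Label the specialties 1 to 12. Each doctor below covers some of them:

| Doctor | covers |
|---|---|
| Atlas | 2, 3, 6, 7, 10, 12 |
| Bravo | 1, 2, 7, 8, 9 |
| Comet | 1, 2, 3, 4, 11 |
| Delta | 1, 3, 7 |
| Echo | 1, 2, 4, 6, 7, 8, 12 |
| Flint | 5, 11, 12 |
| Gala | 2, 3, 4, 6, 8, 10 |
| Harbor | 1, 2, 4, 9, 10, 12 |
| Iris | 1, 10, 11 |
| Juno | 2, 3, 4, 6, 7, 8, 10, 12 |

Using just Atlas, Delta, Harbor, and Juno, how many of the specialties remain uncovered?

Union of Atlas, Delta, Harbor, Juno = {1, 2, 3, 4, 6, 7, 8, 9, 10, 12}.
Not covered: 5, 11 — 2 specialties.

2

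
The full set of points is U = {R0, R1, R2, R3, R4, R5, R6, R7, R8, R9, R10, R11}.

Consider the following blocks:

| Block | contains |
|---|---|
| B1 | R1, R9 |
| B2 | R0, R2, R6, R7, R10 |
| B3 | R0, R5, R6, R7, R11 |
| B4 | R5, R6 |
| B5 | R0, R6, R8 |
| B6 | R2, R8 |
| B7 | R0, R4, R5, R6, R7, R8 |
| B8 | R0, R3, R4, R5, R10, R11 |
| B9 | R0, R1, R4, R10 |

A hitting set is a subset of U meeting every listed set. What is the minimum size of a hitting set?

4

Take H = {R0, R1, R5, R8}. Each listed block contains at least one of these, so H is a hitting set of size 4.
No choice of 3 points meets every block, so 4 is the minimum.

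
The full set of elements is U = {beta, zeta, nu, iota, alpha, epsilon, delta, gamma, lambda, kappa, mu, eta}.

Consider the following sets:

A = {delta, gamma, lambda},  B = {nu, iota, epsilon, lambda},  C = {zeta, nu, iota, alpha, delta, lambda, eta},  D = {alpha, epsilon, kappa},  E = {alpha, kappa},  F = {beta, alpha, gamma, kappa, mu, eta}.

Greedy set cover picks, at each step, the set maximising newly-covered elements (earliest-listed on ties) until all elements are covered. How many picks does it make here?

3

Greedy: pick C (covers 7 new) → pick F (covers 4 new) → pick B (covers 1 new). Total picks: 3.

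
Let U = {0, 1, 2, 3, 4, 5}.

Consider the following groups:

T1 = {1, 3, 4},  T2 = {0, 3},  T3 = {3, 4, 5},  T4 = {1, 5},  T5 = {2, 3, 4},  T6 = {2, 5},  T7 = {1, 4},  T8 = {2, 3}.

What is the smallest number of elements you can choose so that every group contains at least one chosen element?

3

The 3 elements {3, 4, 5} hit every group.
The groups T2, T6, T7 are pairwise disjoint, so any hitting set needs a separate element for each — at least 3. Hence 3 is optimal.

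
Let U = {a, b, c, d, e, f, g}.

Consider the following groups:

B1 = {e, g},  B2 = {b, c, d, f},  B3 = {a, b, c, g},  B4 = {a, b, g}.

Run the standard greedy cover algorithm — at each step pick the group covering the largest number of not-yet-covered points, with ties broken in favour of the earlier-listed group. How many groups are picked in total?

3

Greedy: pick B2 (covers 4 new) → pick B1 (covers 2 new) → pick B3 (covers 1 new). Total picks: 3.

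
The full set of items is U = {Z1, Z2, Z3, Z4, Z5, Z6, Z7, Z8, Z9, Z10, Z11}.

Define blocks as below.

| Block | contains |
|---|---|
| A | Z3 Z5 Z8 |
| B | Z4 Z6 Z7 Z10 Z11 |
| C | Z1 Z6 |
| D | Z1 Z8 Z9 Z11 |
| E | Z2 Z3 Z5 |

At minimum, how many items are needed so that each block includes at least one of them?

The 3 items {Z2, Z6, Z8} hit every block.
No choice of 2 items meets every block, so 3 is the minimum.

3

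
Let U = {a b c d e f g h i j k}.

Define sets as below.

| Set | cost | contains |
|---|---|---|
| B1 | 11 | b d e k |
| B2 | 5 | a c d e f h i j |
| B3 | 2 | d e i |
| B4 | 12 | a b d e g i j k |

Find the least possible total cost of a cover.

17

B2, B4 together cover every element (B2 ∪ B4 = {a, b, c, d, e, f, g, h, i, j, k}); total cost 5 + 12 = 17.
No covering selection has total cost below 17.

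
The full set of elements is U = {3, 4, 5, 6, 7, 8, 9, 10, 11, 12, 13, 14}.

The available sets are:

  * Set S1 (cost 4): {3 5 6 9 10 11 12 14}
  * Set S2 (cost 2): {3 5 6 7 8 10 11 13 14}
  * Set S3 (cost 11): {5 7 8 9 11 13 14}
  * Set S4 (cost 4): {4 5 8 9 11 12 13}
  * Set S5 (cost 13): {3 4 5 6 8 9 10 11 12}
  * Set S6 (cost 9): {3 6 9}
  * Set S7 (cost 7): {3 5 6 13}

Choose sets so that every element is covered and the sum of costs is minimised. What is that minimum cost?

S2, S4 together cover every element (S2 ∪ S4 = {3, 4, 5, 6, 7, 8, 9, 10, 11, 12, 13, 14}); total cost 2 + 4 = 6.
No covering selection has total cost below 6.

6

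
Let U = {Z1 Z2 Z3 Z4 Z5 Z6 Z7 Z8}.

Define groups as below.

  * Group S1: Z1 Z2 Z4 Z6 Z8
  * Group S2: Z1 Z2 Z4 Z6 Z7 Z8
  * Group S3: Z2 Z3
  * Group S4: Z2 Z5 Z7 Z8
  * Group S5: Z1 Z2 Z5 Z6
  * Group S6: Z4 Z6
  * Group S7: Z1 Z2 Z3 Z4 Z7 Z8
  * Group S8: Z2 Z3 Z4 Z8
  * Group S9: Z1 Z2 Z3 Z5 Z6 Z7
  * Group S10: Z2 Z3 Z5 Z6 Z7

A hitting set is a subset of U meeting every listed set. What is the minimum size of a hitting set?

Take H = {Z2, Z6}. Each listed group contains at least one of these, so H is a hitting set of size 2.
The groups S4, S6 are pairwise disjoint, so any hitting set needs a separate element for each — at least 2. Hence 2 is optimal.

2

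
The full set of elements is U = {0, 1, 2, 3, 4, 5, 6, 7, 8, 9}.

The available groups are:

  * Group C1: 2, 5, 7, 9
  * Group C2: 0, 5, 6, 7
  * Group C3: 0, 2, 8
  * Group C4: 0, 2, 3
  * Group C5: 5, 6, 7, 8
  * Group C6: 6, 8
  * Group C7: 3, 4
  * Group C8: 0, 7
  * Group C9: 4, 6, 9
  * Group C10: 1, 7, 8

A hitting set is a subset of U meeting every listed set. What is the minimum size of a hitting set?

4

Take H = {0, 3, 6, 7}. Each listed group contains at least one of these, so H is a hitting set of size 4.
No choice of 3 elements meets every group, so 4 is the minimum.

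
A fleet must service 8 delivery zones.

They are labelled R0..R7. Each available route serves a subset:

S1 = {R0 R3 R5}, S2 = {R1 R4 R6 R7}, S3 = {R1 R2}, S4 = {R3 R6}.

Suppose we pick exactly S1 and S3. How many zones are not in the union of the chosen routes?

Union of S1, S3 = {R0, R1, R2, R3, R5}.
Not covered: R4, R6, R7 — 3 zones.

3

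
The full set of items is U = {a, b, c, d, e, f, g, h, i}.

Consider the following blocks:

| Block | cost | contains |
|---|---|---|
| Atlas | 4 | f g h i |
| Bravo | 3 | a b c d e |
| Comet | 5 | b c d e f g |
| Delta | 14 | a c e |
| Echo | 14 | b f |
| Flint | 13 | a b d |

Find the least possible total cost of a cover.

Atlas, Bravo together cover every item (Atlas ∪ Bravo = {a, b, c, d, e, f, g, h, i}); total cost 4 + 3 = 7.
No covering selection has total cost below 7.

7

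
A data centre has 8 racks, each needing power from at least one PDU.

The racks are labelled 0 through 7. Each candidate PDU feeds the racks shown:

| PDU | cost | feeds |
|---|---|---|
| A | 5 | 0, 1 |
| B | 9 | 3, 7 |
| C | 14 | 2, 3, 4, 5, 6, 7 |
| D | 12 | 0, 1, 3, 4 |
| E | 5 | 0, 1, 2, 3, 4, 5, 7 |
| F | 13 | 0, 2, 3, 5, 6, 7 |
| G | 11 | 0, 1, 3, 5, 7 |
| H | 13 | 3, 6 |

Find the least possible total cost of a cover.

18

E, F together cover every rack (E ∪ F = {0, 1, 2, 3, 4, 5, 6, 7}); total cost 5 + 13 = 18.
No covering selection has total cost below 18.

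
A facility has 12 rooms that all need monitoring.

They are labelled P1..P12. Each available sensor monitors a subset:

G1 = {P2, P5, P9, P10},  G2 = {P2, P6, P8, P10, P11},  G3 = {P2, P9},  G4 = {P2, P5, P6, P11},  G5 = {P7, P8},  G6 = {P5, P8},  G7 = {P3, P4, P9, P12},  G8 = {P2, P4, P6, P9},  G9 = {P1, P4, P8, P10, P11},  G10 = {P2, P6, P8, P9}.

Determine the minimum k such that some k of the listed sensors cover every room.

4

Take {G4, G5, G7, G9}. Their union is {P1, P2, P3, P4, P5, P6, P7, P8, P9, P10, P11, P12}, which is all 12 rooms.
Only G9 contains P1, so G9 is forced; the remaining 7 rooms need at least 3 more sensors (each remaining sensor adds at most 3) — so at least 4 sensors are needed, and 4 is optimal.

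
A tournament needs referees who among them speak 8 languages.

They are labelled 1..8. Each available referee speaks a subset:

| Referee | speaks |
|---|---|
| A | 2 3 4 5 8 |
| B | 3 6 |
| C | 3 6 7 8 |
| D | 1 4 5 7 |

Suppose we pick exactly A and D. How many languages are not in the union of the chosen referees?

1

Union of A, D = {1, 2, 3, 4, 5, 7, 8}.
Not covered: 6 — 1 language.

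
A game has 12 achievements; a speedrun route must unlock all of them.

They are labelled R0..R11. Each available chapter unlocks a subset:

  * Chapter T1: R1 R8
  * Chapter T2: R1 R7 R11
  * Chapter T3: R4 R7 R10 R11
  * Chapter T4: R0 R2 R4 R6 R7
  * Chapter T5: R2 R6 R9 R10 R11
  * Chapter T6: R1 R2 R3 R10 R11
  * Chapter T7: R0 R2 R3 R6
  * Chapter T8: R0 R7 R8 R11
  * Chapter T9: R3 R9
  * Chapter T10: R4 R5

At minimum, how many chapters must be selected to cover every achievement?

Take {T5, T6, T8, T10}. Their union is {R0, R1, R2, R3, R4, R5, R6, R7, R8, R9, R10, R11}, which is all 12 achievements.
No 3 of the 10 chapters cover everything (all 120 combinations miss at least one achievement), so 4 is optimal.

4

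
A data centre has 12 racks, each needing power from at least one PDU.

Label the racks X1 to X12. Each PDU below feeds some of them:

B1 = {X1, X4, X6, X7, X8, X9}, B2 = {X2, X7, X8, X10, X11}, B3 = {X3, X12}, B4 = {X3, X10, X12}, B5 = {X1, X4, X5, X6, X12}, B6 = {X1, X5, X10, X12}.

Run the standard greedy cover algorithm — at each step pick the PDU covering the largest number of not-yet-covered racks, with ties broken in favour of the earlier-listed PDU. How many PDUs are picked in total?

4

Greedy: pick B1 (covers 6 new) → pick B2 (covers 3 new) → pick B3 (covers 2 new) → pick B5 (covers 1 new). Total picks: 4.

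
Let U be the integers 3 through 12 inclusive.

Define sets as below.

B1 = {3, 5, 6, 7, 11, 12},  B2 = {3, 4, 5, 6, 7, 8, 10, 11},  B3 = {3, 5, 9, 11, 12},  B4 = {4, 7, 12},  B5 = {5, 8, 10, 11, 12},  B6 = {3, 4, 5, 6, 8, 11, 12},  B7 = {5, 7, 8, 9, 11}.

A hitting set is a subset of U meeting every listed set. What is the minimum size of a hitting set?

H = {7, 11} meets every set (each contains at least one member of H), and |H| = 2.
No single item lies in every set, so at least 2 are needed and 2 is optimal.

2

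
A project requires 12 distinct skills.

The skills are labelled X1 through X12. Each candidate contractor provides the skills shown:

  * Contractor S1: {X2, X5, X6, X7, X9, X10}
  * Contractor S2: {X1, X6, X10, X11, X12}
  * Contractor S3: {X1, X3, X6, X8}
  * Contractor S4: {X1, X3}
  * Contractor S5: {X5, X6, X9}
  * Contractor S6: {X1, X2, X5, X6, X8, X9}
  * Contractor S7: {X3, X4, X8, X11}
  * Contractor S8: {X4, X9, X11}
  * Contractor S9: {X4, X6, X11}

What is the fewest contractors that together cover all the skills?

S1 and S2 and S7 together: S1 ∪ S2 ∪ S7 = {X1, X2, X3, X4, X5, X6, X7, X8, X9, X10, X11, X12} — every skill is covered.
Only S1 contains X7, so S1 is forced; the remaining 6 skills need at least 2 more contractors (each remaining contractor adds at most 4) — so at least 3 contractors are needed, and 3 is optimal.

3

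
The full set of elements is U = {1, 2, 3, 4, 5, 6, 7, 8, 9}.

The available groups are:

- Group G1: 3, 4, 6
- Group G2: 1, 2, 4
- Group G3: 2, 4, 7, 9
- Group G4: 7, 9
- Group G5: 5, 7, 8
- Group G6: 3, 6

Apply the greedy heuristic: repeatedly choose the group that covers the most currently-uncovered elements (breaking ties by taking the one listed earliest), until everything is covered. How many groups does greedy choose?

Greedy: pick G3 (covers 4 new) → pick G1 (covers 2 new) → pick G5 (covers 2 new) → pick G2 (covers 1 new). Total picks: 4.

4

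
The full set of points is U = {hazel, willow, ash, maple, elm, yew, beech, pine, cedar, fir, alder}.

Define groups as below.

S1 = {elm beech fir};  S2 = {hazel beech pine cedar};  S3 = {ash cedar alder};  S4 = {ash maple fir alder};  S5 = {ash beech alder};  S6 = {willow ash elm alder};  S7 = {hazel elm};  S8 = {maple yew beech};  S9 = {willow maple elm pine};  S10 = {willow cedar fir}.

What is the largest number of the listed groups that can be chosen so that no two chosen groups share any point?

S3, S7, S8 are pairwise disjoint (S3={ash,cedar,alder}; S7={hazel,elm}; S8={maple,yew,beech}).
Every remaining group overlaps one of these, and no 4 of the listed groups are pairwise disjoint, so 3 is the maximum.

3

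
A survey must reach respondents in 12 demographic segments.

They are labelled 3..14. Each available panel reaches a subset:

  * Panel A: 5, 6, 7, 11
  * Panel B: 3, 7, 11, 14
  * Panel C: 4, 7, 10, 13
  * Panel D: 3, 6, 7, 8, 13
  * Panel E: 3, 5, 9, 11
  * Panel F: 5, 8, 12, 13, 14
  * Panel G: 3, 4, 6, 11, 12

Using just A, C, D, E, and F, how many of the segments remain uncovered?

0

Union of A, C, D, E, F = {3, 4, 5, 6, 7, 8, 9, 10, 11, 12, 13, 14} — that's every segment, so 0 are uncovered.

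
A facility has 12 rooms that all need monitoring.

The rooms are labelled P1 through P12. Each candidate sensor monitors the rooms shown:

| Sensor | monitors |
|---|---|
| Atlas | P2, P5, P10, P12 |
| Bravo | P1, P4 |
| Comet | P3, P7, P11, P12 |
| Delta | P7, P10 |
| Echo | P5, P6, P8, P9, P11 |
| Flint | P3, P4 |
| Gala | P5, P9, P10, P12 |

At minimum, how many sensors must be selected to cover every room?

4

Atlas and Bravo and Comet and Echo together: Atlas ∪ Bravo ∪ Comet ∪ Echo = {P1, P2, P3, P4, P5, P6, P7, P8, P9, P10, P11, P12} — every room is covered.
Only Echo contains P6, so Echo is forced; the remaining 7 rooms need at least 3 more sensors (each remaining sensor adds at most 3) — so at least 4 sensors are needed, and 4 is optimal.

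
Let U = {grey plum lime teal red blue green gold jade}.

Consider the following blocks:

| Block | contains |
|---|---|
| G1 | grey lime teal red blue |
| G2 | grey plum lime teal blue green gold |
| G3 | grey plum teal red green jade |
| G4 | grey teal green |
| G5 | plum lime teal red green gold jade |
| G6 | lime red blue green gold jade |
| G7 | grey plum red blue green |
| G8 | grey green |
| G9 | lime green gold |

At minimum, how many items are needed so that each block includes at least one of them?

2

H = {grey, gold} meets every block (each contains at least one member of H), and |H| = 2.
No single item lies in every block, so at least 2 are needed and 2 is optimal.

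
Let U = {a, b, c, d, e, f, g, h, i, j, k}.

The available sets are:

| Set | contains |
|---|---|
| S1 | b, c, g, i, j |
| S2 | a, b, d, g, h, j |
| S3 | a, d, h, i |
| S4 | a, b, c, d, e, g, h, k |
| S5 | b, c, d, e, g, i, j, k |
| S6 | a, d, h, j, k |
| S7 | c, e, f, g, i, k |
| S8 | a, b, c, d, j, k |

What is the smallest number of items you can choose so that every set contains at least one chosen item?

The 2 items {a, i} hit every set.
No single item lies in every set, so at least 2 are needed and 2 is optimal.

2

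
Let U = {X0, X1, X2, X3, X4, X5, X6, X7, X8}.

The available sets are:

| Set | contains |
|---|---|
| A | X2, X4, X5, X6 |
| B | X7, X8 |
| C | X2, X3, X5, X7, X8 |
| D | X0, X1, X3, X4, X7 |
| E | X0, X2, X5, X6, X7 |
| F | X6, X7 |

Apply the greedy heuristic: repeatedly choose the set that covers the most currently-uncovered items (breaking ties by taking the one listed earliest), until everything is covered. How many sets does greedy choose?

3

Greedy: pick C (covers 5 new) → pick D (covers 3 new) → pick A (covers 1 new). Total picks: 3.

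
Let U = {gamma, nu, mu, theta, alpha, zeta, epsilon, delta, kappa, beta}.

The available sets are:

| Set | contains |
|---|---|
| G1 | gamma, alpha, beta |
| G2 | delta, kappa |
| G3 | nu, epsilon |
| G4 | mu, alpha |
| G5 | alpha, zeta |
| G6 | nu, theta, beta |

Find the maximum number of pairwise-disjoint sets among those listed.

G2, G4, G6 are pairwise disjoint (G2={delta,kappa}; G4={mu,alpha}; G6={nu,theta,beta}).
Every remaining set overlaps one of these, and no 4 of the listed sets are pairwise disjoint, so 3 is the maximum.

3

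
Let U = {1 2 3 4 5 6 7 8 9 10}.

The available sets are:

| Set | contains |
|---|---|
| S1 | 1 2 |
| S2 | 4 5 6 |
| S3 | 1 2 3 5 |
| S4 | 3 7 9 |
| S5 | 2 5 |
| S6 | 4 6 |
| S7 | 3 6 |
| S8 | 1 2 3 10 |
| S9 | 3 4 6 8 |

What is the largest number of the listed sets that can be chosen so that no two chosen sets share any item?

3

S1, S4, S6 are pairwise disjoint (S1={1,2}; S4={3,7,9}; S6={4,6}).
Every remaining set overlaps one of these, and no 4 of the listed sets are pairwise disjoint, so 3 is the maximum.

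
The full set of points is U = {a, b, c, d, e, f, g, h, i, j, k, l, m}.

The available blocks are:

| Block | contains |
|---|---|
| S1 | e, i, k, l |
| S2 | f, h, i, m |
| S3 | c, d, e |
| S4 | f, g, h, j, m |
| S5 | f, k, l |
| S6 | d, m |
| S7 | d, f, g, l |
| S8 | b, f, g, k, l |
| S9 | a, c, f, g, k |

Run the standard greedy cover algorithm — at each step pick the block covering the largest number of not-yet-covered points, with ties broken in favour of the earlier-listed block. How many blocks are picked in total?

5

Greedy: pick S4 (covers 5 new) → pick S1 (covers 4 new) → pick S3 (covers 2 new) → pick S8 (covers 1 new) → pick S9 (covers 1 new). Total picks: 5.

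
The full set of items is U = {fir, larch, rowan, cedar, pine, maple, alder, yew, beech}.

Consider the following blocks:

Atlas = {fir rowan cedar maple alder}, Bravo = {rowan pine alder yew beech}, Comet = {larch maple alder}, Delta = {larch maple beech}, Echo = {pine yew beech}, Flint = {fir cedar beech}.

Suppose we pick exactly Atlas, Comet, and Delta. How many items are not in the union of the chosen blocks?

Union of Atlas, Comet, Delta = {fir, larch, rowan, cedar, maple, alder, beech}.
Not covered: pine, yew — 2 items.

2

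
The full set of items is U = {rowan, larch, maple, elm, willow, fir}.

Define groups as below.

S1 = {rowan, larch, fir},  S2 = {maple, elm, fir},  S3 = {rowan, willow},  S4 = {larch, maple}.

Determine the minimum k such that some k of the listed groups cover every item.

Take {S1, S2, S3}. Their union is {rowan, larch, maple, elm, willow, fir}, which is all 6 items.
Only S2 contains elm, so S2 is forced; the remaining 3 items need at least 2 more groups (each remaining group adds at most 2) — so at least 3 groups are needed, and 3 is optimal.

3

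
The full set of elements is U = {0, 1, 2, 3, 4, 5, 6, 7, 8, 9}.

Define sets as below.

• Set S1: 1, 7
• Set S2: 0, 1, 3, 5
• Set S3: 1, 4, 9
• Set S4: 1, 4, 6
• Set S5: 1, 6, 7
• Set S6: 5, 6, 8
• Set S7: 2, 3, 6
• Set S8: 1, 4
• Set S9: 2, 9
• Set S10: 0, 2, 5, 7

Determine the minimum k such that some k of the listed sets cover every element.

S3 and S6 and S7 and S10 together: S3 ∪ S6 ∪ S7 ∪ S10 = {0, 1, 2, 3, 4, 5, 6, 7, 8, 9} — every element is covered.
Only S6 contains 8, so S6 is forced; the remaining 7 elements need at least 3 more sets (each remaining set adds at most 3) — so at least 4 sets are needed, and 4 is optimal.

4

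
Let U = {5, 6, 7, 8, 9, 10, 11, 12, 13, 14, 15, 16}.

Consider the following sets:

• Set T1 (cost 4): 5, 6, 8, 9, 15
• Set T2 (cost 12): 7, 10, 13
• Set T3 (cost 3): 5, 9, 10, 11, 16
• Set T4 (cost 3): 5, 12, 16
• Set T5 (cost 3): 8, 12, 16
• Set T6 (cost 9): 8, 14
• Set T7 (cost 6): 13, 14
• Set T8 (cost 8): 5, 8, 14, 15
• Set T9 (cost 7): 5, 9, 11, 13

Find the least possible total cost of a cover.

T1, T2, T3, T4, T7 together cover every element (T1 ∪ T2 ∪ T3 ∪ T4 ∪ T7 = {5, 6, 7, 8, 9, 10, 11, 12, 13, 14, 15, 16}); total cost 4 + 12 + 3 + 3 + 6 = 28.
No covering selection has total cost below 28.

28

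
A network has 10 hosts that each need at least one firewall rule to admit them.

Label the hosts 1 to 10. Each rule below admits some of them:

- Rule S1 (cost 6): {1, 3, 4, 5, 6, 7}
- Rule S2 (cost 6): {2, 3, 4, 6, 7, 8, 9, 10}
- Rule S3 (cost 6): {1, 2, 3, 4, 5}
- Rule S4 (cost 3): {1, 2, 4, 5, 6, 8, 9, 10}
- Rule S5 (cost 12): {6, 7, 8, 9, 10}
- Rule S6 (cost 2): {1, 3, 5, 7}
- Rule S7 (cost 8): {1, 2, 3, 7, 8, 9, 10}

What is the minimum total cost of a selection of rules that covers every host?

S4, S6 together cover every host (S4 ∪ S6 = {1, 2, 3, 4, 5, 6, 7, 8, 9, 10}); total cost 3 + 2 = 5.
No covering selection has total cost below 5.

5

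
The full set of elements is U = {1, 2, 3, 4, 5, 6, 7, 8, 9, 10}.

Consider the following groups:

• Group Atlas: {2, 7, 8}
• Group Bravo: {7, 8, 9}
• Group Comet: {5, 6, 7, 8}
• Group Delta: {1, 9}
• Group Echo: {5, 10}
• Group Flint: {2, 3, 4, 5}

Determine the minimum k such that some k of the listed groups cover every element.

Comet and Delta and Echo and Flint together: Comet ∪ Delta ∪ Echo ∪ Flint = {1, 2, 3, 4, 5, 6, 7, 8, 9, 10} — every element is covered.
Only Echo contains 10, so Echo is forced; the remaining 8 elements need at least 3 more groups (each remaining group adds at most 3) — so at least 4 groups are needed, and 4 is optimal.

4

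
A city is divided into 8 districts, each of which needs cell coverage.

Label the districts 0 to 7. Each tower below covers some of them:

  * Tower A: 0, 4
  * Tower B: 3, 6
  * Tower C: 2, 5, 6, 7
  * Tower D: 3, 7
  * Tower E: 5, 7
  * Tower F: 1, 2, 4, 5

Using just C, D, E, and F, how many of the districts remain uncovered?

Union of C, D, E, F = {1, 2, 3, 4, 5, 6, 7}.
Not covered: 0 — 1 district.

1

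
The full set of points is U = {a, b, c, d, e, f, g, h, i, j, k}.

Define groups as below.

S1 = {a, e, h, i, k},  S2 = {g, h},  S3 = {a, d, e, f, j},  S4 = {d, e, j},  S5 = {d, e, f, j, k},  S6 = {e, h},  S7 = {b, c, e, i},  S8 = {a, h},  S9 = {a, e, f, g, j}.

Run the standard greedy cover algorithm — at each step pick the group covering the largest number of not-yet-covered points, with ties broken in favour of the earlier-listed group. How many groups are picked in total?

Greedy: pick S1 (covers 5 new) → pick S3 (covers 3 new) → pick S7 (covers 2 new) → pick S2 (covers 1 new). Total picks: 4.

4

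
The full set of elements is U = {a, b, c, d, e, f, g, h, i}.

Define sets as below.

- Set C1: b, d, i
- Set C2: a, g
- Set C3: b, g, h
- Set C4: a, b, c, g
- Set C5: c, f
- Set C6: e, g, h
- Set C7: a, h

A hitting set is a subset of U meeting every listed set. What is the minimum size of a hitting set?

The 4 elements {a, b, e, f} hit every set.
No choice of 3 elements meets every set, so 4 is the minimum.

4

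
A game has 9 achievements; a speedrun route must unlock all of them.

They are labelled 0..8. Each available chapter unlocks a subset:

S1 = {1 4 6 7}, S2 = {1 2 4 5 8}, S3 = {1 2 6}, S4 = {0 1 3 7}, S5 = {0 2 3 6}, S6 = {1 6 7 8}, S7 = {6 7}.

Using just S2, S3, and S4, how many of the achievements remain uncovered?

0

Union of S2, S3, S4 = {0, 1, 2, 3, 4, 5, 6, 7, 8} — that's every achievement, so 0 are uncovered.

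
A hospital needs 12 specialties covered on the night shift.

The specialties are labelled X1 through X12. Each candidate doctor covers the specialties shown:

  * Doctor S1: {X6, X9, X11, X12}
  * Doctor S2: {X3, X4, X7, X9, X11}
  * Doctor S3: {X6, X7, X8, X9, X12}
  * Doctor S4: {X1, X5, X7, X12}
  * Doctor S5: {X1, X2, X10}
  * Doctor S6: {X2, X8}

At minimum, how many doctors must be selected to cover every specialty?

S2 and S3 and S4 and S5 together: S2 ∪ S3 ∪ S4 ∪ S5 = {X1, X2, X3, X4, X5, X6, X7, X8, X9, X10, X11, X12} — every specialty is covered.
Only S2 contains X3, so S2 is forced; the remaining 7 specialties need at least 3 more doctors (each remaining doctor adds at most 3) — so at least 4 doctors are needed, and 4 is optimal.

4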